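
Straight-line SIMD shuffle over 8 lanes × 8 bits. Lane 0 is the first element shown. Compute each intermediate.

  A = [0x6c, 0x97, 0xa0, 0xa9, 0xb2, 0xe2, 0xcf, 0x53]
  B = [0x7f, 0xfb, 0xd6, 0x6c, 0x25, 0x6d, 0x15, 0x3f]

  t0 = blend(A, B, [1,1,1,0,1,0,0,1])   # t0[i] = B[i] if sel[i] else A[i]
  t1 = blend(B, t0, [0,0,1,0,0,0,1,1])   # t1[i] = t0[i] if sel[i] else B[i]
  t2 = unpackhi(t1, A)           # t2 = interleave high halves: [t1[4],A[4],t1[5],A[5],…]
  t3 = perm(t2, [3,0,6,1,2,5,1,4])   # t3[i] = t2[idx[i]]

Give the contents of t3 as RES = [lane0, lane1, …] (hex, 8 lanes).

  t0: 7f fb d6 a9 25 e2 cf 3f
  t1: 7f fb d6 6c 25 6d cf 3f
  t2: 25 b2 6d e2 cf cf 3f 53
  t3: e2 25 3f b2 6d cf b2 cf

RES = [ 0xe2  0x25  0x3f  0xb2  0x6d  0xcf  0xb2  0xcf ]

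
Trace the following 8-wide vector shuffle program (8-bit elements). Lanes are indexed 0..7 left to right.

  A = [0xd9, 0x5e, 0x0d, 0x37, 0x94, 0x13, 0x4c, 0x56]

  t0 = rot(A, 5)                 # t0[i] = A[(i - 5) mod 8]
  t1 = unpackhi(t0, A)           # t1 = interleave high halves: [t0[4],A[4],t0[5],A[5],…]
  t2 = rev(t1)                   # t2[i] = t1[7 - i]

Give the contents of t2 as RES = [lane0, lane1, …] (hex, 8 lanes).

RES = [ 0x56  0x0d  0x4c  0x5e  0x13  0xd9  0x94  0x56 ]

t0 = [0x37, 0x94, 0x13, 0x4c, 0x56, 0xd9, 0x5e, 0x0d]
t1 = [0x56, 0x94, 0xd9, 0x13, 0x5e, 0x4c, 0x0d, 0x56]
t2 = [0x56, 0x0d, 0x4c, 0x5e, 0x13, 0xd9, 0x94, 0x56]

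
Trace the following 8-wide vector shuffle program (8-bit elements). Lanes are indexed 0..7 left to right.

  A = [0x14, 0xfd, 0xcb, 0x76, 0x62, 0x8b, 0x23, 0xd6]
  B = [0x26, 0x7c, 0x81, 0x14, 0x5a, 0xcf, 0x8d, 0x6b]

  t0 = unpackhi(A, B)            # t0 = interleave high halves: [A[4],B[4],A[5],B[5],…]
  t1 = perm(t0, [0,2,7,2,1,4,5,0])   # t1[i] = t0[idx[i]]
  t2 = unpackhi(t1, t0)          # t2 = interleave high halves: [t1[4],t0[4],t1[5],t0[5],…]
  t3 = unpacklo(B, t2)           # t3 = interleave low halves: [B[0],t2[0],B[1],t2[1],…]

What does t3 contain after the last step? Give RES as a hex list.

t0 = [0x62, 0x5a, 0x8b, 0xcf, 0x23, 0x8d, 0xd6, 0x6b]
t1 = [0x62, 0x8b, 0x6b, 0x8b, 0x5a, 0x23, 0x8d, 0x62]
t2 = [0x5a, 0x23, 0x23, 0x8d, 0x8d, 0xd6, 0x62, 0x6b]
t3 = [0x26, 0x5a, 0x7c, 0x23, 0x81, 0x23, 0x14, 0x8d]

RES = [ 0x26  0x5a  0x7c  0x23  0x81  0x23  0x14  0x8d ]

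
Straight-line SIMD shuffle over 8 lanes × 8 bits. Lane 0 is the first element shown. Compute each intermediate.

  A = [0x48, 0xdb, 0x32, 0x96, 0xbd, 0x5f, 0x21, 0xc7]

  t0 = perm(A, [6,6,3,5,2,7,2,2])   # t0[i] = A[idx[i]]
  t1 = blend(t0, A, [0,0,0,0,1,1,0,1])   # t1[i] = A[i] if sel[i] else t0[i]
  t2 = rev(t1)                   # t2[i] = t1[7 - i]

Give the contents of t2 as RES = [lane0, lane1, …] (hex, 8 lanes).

t0 = [0x21, 0x21, 0x96, 0x5f, 0x32, 0xc7, 0x32, 0x32]
t1 = [0x21, 0x21, 0x96, 0x5f, 0xbd, 0x5f, 0x32, 0xc7]
t2 = [0xc7, 0x32, 0x5f, 0xbd, 0x5f, 0x96, 0x21, 0x21]

RES = [ 0xc7  0x32  0x5f  0xbd  0x5f  0x96  0x21  0x21 ]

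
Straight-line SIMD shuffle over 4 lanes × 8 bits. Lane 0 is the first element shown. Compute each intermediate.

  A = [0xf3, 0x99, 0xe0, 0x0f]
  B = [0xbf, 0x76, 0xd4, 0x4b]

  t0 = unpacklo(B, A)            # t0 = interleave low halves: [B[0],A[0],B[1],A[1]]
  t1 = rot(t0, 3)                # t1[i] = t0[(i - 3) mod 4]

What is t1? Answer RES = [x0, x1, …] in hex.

t0 = [0xbf, 0xf3, 0x76, 0x99]
t1 = [0xf3, 0x76, 0x99, 0xbf]

RES = [0xf3, 0x76, 0x99, 0xbf]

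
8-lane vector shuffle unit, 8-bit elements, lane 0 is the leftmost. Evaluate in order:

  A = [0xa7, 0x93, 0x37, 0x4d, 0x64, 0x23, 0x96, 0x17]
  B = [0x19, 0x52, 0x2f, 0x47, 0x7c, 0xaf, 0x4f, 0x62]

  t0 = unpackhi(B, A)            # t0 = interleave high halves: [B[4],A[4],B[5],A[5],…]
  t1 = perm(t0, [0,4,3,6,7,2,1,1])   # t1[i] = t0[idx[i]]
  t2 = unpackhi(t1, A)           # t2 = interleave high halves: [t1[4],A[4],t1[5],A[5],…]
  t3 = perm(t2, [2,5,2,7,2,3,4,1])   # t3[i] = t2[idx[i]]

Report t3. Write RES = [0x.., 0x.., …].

RES = [0xaf, 0x96, 0xaf, 0x17, 0xaf, 0x23, 0x64, 0x64]

t0 = [0x7c, 0x64, 0xaf, 0x23, 0x4f, 0x96, 0x62, 0x17]
t1 = [0x7c, 0x4f, 0x23, 0x62, 0x17, 0xaf, 0x64, 0x64]
t2 = [0x17, 0x64, 0xaf, 0x23, 0x64, 0x96, 0x64, 0x17]
t3 = [0xaf, 0x96, 0xaf, 0x17, 0xaf, 0x23, 0x64, 0x64]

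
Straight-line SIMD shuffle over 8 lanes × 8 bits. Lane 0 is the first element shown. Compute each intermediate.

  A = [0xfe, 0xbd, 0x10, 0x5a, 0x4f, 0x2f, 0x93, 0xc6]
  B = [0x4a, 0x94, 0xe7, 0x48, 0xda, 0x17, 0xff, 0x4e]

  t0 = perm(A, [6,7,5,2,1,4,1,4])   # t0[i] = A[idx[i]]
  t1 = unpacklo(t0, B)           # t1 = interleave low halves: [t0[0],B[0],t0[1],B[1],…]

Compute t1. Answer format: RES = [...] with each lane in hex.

RES = [0x93, 0x4a, 0xc6, 0x94, 0x2f, 0xe7, 0x10, 0x48]

→ t0 |93|c6|2f|10|bd|4f|bd|4f|
→ t1 |93|4a|c6|94|2f|e7|10|48|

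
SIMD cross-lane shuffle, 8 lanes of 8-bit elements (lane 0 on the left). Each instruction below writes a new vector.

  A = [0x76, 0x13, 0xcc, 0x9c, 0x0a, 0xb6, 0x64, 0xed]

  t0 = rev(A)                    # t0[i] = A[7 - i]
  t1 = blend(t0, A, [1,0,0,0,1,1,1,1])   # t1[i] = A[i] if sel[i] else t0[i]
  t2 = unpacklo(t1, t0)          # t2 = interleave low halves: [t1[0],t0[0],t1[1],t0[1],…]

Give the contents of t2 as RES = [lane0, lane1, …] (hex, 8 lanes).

RES = [ 0x76  0xed  0x64  0x64  0xb6  0xb6  0x0a  0x0a ]

→ t0 |ed|64|b6|0a|9c|cc|13|76|
→ t1 |76|64|b6|0a|0a|b6|64|ed|
→ t2 |76|ed|64|64|b6|b6|0a|0a|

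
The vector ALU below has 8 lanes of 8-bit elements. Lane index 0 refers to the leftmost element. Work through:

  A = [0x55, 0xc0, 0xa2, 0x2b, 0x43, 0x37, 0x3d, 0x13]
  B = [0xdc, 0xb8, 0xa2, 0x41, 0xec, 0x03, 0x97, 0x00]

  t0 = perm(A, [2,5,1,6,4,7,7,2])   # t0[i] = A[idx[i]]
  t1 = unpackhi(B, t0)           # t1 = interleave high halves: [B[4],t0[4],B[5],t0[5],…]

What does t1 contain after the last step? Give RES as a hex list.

  t0: a2 37 c0 3d 43 13 13 a2
  t1: ec 43 03 13 97 13 00 a2

RES = [0xec, 0x43, 0x03, 0x13, 0x97, 0x13, 0x00, 0xa2]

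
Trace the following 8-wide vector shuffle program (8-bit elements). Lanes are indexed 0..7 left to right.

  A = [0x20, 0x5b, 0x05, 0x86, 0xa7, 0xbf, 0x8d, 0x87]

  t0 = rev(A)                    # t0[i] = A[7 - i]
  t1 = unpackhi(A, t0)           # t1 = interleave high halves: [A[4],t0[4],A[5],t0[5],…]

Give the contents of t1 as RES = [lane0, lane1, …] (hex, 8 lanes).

RES = [ 0xa7  0x86  0xbf  0x05  0x8d  0x5b  0x87  0x20 ]

→ t0 |87|8d|bf|a7|86|05|5b|20|
→ t1 |a7|86|bf|05|8d|5b|87|20|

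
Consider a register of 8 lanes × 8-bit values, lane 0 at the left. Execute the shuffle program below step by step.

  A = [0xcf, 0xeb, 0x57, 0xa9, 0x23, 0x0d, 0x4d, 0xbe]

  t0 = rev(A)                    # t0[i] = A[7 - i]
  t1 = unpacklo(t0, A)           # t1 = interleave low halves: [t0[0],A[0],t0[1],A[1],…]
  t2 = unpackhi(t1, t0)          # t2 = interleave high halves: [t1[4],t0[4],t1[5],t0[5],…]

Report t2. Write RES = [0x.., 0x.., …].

  t0: be 4d 0d 23 a9 57 eb cf
  t1: be cf 4d eb 0d 57 23 a9
  t2: 0d a9 57 57 23 eb a9 cf

RES = [0x0d, 0xa9, 0x57, 0x57, 0x23, 0xeb, 0xa9, 0xcf]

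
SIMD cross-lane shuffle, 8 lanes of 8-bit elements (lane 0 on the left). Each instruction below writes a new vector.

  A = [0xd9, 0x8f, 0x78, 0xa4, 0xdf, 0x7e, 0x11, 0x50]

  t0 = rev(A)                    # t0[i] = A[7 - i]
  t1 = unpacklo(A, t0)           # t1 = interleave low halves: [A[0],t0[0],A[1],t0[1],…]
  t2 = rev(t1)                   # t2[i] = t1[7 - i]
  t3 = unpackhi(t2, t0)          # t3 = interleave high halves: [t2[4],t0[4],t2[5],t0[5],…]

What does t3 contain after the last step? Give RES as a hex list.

t0 = [0x50, 0x11, 0x7e, 0xdf, 0xa4, 0x78, 0x8f, 0xd9]
t1 = [0xd9, 0x50, 0x8f, 0x11, 0x78, 0x7e, 0xa4, 0xdf]
t2 = [0xdf, 0xa4, 0x7e, 0x78, 0x11, 0x8f, 0x50, 0xd9]
t3 = [0x11, 0xa4, 0x8f, 0x78, 0x50, 0x8f, 0xd9, 0xd9]

RES = [0x11, 0xa4, 0x8f, 0x78, 0x50, 0x8f, 0xd9, 0xd9]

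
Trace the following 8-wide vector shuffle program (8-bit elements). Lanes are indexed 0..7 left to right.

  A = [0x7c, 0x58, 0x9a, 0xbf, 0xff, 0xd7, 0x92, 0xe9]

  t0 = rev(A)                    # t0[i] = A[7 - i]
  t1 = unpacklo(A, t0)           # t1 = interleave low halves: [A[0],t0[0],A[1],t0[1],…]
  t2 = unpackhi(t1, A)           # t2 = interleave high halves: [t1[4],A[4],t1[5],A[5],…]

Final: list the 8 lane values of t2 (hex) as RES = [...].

RES = [ 0x9a  0xff  0xd7  0xd7  0xbf  0x92  0xff  0xe9 ]

t0 = [0xe9, 0x92, 0xd7, 0xff, 0xbf, 0x9a, 0x58, 0x7c]
t1 = [0x7c, 0xe9, 0x58, 0x92, 0x9a, 0xd7, 0xbf, 0xff]
t2 = [0x9a, 0xff, 0xd7, 0xd7, 0xbf, 0x92, 0xff, 0xe9]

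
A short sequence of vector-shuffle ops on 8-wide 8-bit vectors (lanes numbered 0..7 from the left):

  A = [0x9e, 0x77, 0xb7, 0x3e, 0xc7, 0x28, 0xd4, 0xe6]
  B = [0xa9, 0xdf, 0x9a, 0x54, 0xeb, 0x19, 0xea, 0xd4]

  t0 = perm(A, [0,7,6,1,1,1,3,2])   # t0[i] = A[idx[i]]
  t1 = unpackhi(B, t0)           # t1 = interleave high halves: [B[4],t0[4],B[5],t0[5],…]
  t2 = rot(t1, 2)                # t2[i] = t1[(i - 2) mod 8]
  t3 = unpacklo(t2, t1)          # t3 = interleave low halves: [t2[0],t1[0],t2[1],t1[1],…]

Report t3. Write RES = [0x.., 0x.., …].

RES = [0xd4, 0xeb, 0xb7, 0x77, 0xeb, 0x19, 0x77, 0x77]

  t0: 9e e6 d4 77 77 77 3e b7
  t1: eb 77 19 77 ea 3e d4 b7
  t2: d4 b7 eb 77 19 77 ea 3e
  t3: d4 eb b7 77 eb 19 77 77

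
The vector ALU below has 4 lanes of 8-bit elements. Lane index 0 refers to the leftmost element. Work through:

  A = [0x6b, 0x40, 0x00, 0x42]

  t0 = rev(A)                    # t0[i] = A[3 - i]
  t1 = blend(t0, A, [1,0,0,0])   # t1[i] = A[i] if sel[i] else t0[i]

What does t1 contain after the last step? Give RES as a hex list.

RES = [0x6b, 0x00, 0x40, 0x6b]

t0 = [0x42, 0x00, 0x40, 0x6b]
t1 = [0x6b, 0x00, 0x40, 0x6b]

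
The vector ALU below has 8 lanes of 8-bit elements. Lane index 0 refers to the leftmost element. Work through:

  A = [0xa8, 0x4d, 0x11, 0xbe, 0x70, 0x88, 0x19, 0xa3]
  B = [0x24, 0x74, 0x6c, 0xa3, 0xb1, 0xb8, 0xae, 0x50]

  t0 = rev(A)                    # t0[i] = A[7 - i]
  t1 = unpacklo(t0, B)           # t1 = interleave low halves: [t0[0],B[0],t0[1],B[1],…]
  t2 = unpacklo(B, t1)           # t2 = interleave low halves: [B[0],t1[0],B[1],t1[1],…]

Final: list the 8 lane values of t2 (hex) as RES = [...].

→ t0 |a3|19|88|70|be|11|4d|a8|
→ t1 |a3|24|19|74|88|6c|70|a3|
→ t2 |24|a3|74|24|6c|19|a3|74|

RES = [0x24, 0xa3, 0x74, 0x24, 0x6c, 0x19, 0xa3, 0x74]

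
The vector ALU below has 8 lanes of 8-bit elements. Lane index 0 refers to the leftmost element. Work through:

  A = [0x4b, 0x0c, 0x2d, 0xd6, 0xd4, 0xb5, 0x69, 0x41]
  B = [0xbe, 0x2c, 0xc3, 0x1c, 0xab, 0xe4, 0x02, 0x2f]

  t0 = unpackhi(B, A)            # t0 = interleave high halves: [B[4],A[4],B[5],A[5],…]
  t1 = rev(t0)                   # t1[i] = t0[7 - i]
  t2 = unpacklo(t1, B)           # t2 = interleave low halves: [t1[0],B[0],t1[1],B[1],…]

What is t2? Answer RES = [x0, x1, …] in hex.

RES = [ 0x41  0xbe  0x2f  0x2c  0x69  0xc3  0x02  0x1c ]

t0 = [0xab, 0xd4, 0xe4, 0xb5, 0x02, 0x69, 0x2f, 0x41]
t1 = [0x41, 0x2f, 0x69, 0x02, 0xb5, 0xe4, 0xd4, 0xab]
t2 = [0x41, 0xbe, 0x2f, 0x2c, 0x69, 0xc3, 0x02, 0x1c]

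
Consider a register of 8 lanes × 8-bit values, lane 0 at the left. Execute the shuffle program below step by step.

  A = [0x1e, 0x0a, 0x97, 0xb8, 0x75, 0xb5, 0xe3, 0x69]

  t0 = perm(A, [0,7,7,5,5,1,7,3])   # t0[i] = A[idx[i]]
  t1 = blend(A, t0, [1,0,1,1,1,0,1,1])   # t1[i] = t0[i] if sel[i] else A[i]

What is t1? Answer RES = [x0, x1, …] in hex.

RES = [ 0x1e  0x0a  0x69  0xb5  0xb5  0xb5  0x69  0xb8 ]

→ t0 |1e|69|69|b5|b5|0a|69|b8|
→ t1 |1e|0a|69|b5|b5|b5|69|b8|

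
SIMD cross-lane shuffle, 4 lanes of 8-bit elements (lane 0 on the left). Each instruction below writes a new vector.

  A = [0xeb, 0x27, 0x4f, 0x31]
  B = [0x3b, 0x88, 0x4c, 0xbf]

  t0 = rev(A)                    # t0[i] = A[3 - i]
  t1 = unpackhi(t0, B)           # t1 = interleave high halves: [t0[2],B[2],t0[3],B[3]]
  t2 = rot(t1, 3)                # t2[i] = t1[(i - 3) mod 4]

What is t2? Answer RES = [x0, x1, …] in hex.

t0 = [0x31, 0x4f, 0x27, 0xeb]
t1 = [0x27, 0x4c, 0xeb, 0xbf]
t2 = [0x4c, 0xeb, 0xbf, 0x27]

RES = [0x4c, 0xeb, 0xbf, 0x27]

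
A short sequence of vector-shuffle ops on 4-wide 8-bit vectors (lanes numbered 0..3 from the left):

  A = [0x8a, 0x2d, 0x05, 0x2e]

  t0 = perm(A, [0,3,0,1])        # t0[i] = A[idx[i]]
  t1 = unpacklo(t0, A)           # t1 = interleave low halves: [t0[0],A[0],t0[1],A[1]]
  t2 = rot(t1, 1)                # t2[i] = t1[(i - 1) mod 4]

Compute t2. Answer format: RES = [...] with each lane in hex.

→ t0 |8a|2e|8a|2d|
→ t1 |8a|8a|2e|2d|
→ t2 |2d|8a|8a|2e|

RES = [ 0x2d  0x8a  0x8a  0x2e ]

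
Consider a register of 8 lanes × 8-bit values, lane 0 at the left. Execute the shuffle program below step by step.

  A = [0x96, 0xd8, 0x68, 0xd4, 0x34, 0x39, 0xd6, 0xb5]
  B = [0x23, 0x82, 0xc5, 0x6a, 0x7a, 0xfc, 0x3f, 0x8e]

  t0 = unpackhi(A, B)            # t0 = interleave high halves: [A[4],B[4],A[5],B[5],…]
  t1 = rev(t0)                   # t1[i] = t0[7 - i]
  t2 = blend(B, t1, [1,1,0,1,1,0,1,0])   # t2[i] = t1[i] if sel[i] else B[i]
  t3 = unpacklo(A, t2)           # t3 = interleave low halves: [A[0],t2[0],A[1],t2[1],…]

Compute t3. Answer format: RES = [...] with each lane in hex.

RES = [ 0x96  0x8e  0xd8  0xb5  0x68  0xc5  0xd4  0xd6 ]

  t0: 34 7a 39 fc d6 3f b5 8e
  t1: 8e b5 3f d6 fc 39 7a 34
  t2: 8e b5 c5 d6 fc fc 7a 8e
  t3: 96 8e d8 b5 68 c5 d4 d6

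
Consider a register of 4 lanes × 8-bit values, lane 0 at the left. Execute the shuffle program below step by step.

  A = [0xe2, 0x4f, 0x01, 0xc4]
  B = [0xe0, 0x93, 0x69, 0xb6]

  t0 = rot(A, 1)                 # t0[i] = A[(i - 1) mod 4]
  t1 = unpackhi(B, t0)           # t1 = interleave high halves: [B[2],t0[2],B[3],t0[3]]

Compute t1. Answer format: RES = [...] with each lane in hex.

RES = [0x69, 0x4f, 0xb6, 0x01]

  t0: c4 e2 4f 01
  t1: 69 4f b6 01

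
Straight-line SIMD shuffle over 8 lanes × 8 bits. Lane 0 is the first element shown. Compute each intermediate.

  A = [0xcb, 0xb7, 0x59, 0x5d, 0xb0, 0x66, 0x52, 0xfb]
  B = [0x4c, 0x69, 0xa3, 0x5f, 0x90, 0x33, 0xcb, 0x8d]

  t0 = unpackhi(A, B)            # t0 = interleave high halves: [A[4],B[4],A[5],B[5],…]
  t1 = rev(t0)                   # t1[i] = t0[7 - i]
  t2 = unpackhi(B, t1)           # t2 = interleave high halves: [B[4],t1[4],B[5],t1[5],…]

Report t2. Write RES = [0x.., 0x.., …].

  t0: b0 90 66 33 52 cb fb 8d
  t1: 8d fb cb 52 33 66 90 b0
  t2: 90 33 33 66 cb 90 8d b0

RES = [0x90, 0x33, 0x33, 0x66, 0xcb, 0x90, 0x8d, 0xb0]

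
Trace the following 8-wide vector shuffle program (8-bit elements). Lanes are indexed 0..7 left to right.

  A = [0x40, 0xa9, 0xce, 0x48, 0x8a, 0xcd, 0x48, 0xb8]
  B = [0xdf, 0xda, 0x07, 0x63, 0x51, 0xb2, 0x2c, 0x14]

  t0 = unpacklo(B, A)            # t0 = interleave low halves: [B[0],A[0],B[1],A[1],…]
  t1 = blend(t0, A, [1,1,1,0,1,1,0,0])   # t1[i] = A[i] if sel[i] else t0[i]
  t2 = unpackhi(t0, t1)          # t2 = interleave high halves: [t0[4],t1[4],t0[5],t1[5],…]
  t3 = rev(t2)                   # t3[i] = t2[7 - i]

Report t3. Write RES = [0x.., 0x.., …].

→ t0 |df|40|da|a9|07|ce|63|48|
→ t1 |40|a9|ce|a9|8a|cd|63|48|
→ t2 |07|8a|ce|cd|63|63|48|48|
→ t3 |48|48|63|63|cd|ce|8a|07|

RES = [0x48, 0x48, 0x63, 0x63, 0xcd, 0xce, 0x8a, 0x07]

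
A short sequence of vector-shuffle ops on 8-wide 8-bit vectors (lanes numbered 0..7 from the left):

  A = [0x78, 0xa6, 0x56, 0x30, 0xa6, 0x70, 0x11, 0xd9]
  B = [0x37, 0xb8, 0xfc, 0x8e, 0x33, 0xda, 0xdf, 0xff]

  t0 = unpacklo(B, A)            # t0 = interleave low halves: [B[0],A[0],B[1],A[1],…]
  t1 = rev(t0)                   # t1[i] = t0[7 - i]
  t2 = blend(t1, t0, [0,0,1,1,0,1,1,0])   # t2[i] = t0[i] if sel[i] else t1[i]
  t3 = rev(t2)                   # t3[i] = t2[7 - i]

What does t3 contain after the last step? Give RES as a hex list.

→ t0 |37|78|b8|a6|fc|56|8e|30|
→ t1 |30|8e|56|fc|a6|b8|78|37|
→ t2 |30|8e|b8|a6|a6|56|8e|37|
→ t3 |37|8e|56|a6|a6|b8|8e|30|

RES = [ 0x37  0x8e  0x56  0xa6  0xa6  0xb8  0x8e  0x30 ]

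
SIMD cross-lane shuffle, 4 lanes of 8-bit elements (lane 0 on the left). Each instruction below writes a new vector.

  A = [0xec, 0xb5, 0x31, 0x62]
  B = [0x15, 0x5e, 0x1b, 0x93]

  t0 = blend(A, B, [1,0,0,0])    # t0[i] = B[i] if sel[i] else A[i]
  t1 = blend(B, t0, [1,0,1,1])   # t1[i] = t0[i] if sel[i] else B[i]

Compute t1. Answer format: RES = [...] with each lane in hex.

RES = [ 0x15  0x5e  0x31  0x62 ]

→ t0 |15|b5|31|62|
→ t1 |15|5e|31|62|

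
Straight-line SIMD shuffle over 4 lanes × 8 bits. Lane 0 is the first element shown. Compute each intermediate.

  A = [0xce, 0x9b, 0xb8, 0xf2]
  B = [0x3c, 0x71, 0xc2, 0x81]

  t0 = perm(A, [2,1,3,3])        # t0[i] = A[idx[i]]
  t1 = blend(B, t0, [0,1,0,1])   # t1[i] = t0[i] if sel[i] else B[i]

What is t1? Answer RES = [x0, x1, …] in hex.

RES = [ 0x3c  0x9b  0xc2  0xf2 ]

t0 = [0xb8, 0x9b, 0xf2, 0xf2]
t1 = [0x3c, 0x9b, 0xc2, 0xf2]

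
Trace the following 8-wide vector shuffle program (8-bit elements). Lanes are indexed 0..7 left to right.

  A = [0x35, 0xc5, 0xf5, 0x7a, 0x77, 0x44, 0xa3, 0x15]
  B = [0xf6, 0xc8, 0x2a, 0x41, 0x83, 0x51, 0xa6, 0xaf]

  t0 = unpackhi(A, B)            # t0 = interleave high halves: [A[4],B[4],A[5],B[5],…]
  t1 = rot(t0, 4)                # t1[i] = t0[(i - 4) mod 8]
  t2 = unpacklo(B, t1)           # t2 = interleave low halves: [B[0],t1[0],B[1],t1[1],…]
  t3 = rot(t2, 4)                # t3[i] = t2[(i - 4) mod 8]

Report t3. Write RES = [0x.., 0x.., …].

RES = [0x2a, 0x15, 0x41, 0xaf, 0xf6, 0xa3, 0xc8, 0xa6]

  t0: 77 83 44 51 a3 a6 15 af
  t1: a3 a6 15 af 77 83 44 51
  t2: f6 a3 c8 a6 2a 15 41 af
  t3: 2a 15 41 af f6 a3 c8 a6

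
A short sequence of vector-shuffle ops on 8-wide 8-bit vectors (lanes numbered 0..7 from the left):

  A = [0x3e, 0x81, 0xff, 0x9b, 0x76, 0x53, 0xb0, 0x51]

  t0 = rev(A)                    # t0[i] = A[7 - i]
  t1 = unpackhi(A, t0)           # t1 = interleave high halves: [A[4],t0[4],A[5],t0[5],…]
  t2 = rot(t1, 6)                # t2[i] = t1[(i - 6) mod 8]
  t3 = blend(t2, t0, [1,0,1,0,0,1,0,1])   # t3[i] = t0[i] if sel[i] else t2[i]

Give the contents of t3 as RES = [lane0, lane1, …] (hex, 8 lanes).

RES = [ 0x51  0xff  0x53  0x81  0x51  0xff  0x76  0x3e ]

→ t0 |51|b0|53|76|9b|ff|81|3e|
→ t1 |76|9b|53|ff|b0|81|51|3e|
→ t2 |53|ff|b0|81|51|3e|76|9b|
→ t3 |51|ff|53|81|51|ff|76|3e|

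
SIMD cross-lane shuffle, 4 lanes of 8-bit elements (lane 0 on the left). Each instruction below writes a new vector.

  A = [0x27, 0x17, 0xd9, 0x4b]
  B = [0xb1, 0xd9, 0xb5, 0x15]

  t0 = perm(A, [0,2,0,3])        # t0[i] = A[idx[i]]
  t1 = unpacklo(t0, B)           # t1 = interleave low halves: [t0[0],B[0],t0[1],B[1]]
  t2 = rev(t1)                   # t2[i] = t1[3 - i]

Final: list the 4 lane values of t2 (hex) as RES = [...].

RES = [0xd9, 0xd9, 0xb1, 0x27]

→ t0 |27|d9|27|4b|
→ t1 |27|b1|d9|d9|
→ t2 |d9|d9|b1|27|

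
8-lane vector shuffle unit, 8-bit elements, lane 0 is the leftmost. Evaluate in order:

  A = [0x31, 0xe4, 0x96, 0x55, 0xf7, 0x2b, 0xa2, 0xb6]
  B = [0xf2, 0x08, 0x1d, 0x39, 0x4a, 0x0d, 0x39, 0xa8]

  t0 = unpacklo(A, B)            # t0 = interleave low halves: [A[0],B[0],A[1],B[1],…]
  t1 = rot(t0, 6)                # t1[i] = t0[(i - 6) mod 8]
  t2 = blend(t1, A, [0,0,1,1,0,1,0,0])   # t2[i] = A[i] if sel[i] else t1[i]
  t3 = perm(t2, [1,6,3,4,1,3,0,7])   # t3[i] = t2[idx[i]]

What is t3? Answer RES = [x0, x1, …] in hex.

  t0: 31 f2 e4 08 96 1d 55 39
  t1: e4 08 96 1d 55 39 31 f2
  t2: e4 08 96 55 55 2b 31 f2
  t3: 08 31 55 55 08 55 e4 f2

RES = [0x08, 0x31, 0x55, 0x55, 0x08, 0x55, 0xe4, 0xf2]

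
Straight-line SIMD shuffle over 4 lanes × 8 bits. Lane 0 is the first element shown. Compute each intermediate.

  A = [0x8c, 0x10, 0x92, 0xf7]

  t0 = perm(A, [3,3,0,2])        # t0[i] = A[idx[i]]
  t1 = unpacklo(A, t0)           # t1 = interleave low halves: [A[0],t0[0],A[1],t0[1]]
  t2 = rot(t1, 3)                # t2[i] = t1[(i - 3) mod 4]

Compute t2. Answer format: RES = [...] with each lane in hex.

RES = [ 0xf7  0x10  0xf7  0x8c ]

  t0: f7 f7 8c 92
  t1: 8c f7 10 f7
  t2: f7 10 f7 8c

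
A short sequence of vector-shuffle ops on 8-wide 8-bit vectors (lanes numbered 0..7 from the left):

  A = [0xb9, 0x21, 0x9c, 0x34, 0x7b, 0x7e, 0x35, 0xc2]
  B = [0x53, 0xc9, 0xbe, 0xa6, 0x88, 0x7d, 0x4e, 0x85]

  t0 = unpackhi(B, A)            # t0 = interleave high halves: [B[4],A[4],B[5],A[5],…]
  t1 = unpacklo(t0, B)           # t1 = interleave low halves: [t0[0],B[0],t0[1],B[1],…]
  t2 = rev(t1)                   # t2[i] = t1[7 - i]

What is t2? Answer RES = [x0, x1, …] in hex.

RES = [0xa6, 0x7e, 0xbe, 0x7d, 0xc9, 0x7b, 0x53, 0x88]

t0 = [0x88, 0x7b, 0x7d, 0x7e, 0x4e, 0x35, 0x85, 0xc2]
t1 = [0x88, 0x53, 0x7b, 0xc9, 0x7d, 0xbe, 0x7e, 0xa6]
t2 = [0xa6, 0x7e, 0xbe, 0x7d, 0xc9, 0x7b, 0x53, 0x88]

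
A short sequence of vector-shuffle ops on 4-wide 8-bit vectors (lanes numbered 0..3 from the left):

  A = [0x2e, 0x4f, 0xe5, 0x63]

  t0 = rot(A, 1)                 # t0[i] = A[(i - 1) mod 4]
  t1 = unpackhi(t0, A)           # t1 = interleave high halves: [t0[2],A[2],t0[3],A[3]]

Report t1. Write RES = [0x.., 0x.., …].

t0 = [0x63, 0x2e, 0x4f, 0xe5]
t1 = [0x4f, 0xe5, 0xe5, 0x63]

RES = [ 0x4f  0xe5  0xe5  0x63 ]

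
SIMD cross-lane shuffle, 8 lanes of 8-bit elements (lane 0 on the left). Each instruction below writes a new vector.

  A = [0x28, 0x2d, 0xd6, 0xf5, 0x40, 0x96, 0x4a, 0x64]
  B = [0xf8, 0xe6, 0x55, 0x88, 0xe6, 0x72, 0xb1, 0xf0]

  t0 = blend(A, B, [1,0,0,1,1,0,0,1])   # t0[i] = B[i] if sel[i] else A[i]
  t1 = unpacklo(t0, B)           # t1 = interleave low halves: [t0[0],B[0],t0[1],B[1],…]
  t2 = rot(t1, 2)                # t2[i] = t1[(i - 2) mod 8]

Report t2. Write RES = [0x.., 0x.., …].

t0 = [0xf8, 0x2d, 0xd6, 0x88, 0xe6, 0x96, 0x4a, 0xf0]
t1 = [0xf8, 0xf8, 0x2d, 0xe6, 0xd6, 0x55, 0x88, 0x88]
t2 = [0x88, 0x88, 0xf8, 0xf8, 0x2d, 0xe6, 0xd6, 0x55]

RES = [ 0x88  0x88  0xf8  0xf8  0x2d  0xe6  0xd6  0x55 ]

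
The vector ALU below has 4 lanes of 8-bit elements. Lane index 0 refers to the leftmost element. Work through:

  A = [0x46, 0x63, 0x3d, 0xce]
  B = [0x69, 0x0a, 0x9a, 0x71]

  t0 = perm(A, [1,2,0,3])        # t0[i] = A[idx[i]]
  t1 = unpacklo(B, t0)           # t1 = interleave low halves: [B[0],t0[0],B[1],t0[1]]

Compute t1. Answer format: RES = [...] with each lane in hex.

  t0: 63 3d 46 ce
  t1: 69 63 0a 3d

RES = [ 0x69  0x63  0x0a  0x3d ]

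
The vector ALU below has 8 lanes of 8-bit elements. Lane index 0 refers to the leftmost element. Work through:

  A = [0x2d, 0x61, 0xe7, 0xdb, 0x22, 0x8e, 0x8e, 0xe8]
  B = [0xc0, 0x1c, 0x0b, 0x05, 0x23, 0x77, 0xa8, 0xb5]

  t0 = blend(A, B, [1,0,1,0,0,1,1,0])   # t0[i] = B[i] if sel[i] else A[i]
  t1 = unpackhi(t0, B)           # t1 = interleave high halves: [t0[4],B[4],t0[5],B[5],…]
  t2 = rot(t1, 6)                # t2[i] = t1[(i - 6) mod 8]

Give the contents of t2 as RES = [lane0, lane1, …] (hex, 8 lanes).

  t0: c0 61 0b db 22 77 a8 e8
  t1: 22 23 77 77 a8 a8 e8 b5
  t2: 77 77 a8 a8 e8 b5 22 23

RES = [0x77, 0x77, 0xa8, 0xa8, 0xe8, 0xb5, 0x22, 0x23]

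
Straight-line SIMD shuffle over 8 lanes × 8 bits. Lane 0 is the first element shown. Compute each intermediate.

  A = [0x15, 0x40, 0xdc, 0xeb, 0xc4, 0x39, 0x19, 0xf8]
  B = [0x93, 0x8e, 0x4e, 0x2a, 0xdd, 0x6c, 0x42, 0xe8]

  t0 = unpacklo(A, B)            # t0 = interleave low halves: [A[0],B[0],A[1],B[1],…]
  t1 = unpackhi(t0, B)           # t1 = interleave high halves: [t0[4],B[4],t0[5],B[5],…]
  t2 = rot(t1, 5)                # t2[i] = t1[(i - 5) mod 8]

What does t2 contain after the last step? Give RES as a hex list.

  t0: 15 93 40 8e dc 4e eb 2a
  t1: dc dd 4e 6c eb 42 2a e8
  t2: 6c eb 42 2a e8 dc dd 4e

RES = [ 0x6c  0xeb  0x42  0x2a  0xe8  0xdc  0xdd  0x4e ]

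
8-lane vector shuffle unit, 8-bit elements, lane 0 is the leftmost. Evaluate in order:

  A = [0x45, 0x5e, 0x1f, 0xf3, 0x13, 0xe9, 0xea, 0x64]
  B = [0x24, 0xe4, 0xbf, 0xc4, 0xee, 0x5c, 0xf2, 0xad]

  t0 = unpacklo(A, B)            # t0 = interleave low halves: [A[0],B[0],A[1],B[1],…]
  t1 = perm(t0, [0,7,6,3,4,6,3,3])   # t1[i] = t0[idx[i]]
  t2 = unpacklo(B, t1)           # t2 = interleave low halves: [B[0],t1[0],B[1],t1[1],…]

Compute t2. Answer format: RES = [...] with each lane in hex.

→ t0 |45|24|5e|e4|1f|bf|f3|c4|
→ t1 |45|c4|f3|e4|1f|f3|e4|e4|
→ t2 |24|45|e4|c4|bf|f3|c4|e4|

RES = [ 0x24  0x45  0xe4  0xc4  0xbf  0xf3  0xc4  0xe4 ]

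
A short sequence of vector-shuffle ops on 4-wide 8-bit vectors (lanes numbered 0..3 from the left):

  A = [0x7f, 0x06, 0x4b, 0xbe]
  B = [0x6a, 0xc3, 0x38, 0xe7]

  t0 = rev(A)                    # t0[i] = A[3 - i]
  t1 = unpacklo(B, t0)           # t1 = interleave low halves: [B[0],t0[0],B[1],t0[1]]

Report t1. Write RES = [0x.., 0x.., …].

RES = [ 0x6a  0xbe  0xc3  0x4b ]

t0 = [0xbe, 0x4b, 0x06, 0x7f]
t1 = [0x6a, 0xbe, 0xc3, 0x4b]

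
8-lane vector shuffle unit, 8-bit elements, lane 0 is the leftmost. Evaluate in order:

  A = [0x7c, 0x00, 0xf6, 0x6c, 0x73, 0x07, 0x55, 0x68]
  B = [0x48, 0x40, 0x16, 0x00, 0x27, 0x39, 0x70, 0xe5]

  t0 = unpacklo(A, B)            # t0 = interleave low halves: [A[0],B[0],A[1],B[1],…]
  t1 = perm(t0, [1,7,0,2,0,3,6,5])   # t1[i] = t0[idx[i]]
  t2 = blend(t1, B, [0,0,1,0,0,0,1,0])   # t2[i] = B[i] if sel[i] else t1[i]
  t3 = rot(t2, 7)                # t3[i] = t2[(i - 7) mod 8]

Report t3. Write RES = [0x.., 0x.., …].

RES = [ 0x00  0x16  0x00  0x7c  0x40  0x70  0x16  0x48 ]

→ t0 |7c|48|00|40|f6|16|6c|00|
→ t1 |48|00|7c|00|7c|40|6c|16|
→ t2 |48|00|16|00|7c|40|70|16|
→ t3 |00|16|00|7c|40|70|16|48|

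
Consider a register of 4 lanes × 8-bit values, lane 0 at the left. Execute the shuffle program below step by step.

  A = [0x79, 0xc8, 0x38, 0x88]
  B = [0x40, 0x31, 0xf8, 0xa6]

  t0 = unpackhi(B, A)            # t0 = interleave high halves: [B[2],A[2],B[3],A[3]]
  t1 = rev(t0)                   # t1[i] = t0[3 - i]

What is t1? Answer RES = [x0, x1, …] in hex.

RES = [ 0x88  0xa6  0x38  0xf8 ]

→ t0 |f8|38|a6|88|
→ t1 |88|a6|38|f8|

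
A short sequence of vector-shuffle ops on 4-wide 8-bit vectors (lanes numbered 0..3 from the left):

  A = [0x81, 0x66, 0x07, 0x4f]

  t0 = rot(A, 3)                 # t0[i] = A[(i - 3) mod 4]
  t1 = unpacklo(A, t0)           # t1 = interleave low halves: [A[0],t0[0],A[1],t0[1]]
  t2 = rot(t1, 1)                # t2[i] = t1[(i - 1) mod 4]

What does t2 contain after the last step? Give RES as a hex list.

RES = [ 0x07  0x81  0x66  0x66 ]

  t0: 66 07 4f 81
  t1: 81 66 66 07
  t2: 07 81 66 66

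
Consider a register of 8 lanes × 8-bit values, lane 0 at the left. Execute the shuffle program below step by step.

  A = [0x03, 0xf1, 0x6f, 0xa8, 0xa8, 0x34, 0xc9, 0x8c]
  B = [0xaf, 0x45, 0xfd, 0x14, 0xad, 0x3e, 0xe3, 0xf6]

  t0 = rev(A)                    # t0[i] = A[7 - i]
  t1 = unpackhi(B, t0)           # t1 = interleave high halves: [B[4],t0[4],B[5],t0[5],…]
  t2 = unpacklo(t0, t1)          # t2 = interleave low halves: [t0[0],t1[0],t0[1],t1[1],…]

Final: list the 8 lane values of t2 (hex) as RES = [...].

  t0: 8c c9 34 a8 a8 6f f1 03
  t1: ad a8 3e 6f e3 f1 f6 03
  t2: 8c ad c9 a8 34 3e a8 6f

RES = [ 0x8c  0xad  0xc9  0xa8  0x34  0x3e  0xa8  0x6f ]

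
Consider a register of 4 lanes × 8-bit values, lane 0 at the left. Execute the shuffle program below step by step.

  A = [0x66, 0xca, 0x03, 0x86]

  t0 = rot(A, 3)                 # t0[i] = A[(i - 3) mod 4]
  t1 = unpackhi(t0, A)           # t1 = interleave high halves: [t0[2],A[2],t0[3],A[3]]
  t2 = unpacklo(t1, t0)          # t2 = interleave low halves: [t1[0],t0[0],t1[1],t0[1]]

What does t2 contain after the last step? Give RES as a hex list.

t0 = [0xca, 0x03, 0x86, 0x66]
t1 = [0x86, 0x03, 0x66, 0x86]
t2 = [0x86, 0xca, 0x03, 0x03]

RES = [ 0x86  0xca  0x03  0x03 ]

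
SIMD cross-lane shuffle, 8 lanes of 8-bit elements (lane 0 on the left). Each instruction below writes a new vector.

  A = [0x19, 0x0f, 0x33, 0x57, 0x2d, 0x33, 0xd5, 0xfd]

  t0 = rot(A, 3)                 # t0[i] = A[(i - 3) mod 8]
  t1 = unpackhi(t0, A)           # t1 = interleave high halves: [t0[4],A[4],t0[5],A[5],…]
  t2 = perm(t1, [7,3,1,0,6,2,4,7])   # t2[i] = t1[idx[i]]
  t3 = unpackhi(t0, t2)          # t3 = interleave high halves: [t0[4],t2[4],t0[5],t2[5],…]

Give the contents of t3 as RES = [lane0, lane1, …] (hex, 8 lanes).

RES = [0x0f, 0x2d, 0x33, 0x33, 0x57, 0x57, 0x2d, 0xfd]

→ t0 |33|d5|fd|19|0f|33|57|2d|
→ t1 |0f|2d|33|33|57|d5|2d|fd|
→ t2 |fd|33|2d|0f|2d|33|57|fd|
→ t3 |0f|2d|33|33|57|57|2d|fd|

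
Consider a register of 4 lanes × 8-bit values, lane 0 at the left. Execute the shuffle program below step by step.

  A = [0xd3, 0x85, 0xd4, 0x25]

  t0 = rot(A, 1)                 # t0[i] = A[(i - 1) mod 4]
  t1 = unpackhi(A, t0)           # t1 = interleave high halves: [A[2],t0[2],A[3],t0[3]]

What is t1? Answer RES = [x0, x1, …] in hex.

RES = [0xd4, 0x85, 0x25, 0xd4]

  t0: 25 d3 85 d4
  t1: d4 85 25 d4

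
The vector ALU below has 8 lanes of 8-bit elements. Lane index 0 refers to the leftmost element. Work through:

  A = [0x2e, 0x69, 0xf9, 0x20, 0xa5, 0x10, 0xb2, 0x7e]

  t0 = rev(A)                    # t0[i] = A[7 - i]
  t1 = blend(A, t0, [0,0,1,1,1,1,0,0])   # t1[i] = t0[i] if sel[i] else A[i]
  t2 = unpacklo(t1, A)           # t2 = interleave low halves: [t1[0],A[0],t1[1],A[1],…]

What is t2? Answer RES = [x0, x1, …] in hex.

RES = [0x2e, 0x2e, 0x69, 0x69, 0x10, 0xf9, 0xa5, 0x20]

→ t0 |7e|b2|10|a5|20|f9|69|2e|
→ t1 |2e|69|10|a5|20|f9|b2|7e|
→ t2 |2e|2e|69|69|10|f9|a5|20|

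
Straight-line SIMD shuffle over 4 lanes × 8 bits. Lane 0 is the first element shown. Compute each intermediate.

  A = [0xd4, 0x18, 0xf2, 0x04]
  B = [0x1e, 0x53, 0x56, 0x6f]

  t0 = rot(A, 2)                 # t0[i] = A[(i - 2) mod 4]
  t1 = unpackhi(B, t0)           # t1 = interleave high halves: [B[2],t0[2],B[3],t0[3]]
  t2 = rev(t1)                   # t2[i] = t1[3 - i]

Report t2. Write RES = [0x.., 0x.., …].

RES = [ 0x18  0x6f  0xd4  0x56 ]

→ t0 |f2|04|d4|18|
→ t1 |56|d4|6f|18|
→ t2 |18|6f|d4|56|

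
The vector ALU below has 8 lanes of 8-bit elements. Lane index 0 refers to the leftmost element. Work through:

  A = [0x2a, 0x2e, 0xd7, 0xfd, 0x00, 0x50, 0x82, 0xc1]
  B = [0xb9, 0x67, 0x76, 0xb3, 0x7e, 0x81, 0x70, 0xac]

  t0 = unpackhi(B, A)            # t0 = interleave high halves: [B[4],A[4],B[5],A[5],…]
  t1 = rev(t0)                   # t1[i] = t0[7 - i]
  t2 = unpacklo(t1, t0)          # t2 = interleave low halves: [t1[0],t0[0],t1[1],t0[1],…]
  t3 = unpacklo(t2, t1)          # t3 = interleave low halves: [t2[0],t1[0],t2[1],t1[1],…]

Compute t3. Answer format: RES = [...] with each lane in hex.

  t0: 7e 00 81 50 70 82 ac c1
  t1: c1 ac 82 70 50 81 00 7e
  t2: c1 7e ac 00 82 81 70 50
  t3: c1 c1 7e ac ac 82 00 70

RES = [ 0xc1  0xc1  0x7e  0xac  0xac  0x82  0x00  0x70 ]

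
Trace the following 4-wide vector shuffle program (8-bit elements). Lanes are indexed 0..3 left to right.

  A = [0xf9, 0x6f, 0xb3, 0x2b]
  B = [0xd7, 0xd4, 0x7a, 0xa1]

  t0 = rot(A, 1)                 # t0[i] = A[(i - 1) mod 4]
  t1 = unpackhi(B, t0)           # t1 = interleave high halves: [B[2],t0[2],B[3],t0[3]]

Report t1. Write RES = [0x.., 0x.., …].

t0 = [0x2b, 0xf9, 0x6f, 0xb3]
t1 = [0x7a, 0x6f, 0xa1, 0xb3]

RES = [0x7a, 0x6f, 0xa1, 0xb3]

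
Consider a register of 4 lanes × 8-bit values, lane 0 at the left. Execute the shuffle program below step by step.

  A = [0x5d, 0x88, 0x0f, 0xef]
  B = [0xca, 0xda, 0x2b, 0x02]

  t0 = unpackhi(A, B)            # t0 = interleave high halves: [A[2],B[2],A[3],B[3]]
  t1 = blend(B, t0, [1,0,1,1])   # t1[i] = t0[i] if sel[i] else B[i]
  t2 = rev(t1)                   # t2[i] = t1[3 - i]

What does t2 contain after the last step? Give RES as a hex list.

  t0: 0f 2b ef 02
  t1: 0f da ef 02
  t2: 02 ef da 0f

RES = [0x02, 0xef, 0xda, 0x0f]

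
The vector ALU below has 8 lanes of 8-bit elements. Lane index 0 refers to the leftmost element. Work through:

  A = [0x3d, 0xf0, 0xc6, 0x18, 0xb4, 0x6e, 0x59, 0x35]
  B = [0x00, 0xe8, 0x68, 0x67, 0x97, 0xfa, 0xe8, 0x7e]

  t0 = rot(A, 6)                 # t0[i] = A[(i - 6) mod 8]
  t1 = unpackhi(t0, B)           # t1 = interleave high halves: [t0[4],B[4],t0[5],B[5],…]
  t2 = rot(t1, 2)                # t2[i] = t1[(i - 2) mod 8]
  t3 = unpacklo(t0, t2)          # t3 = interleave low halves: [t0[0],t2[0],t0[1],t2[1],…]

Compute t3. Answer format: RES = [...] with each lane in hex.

RES = [ 0xc6  0xf0  0x18  0x7e  0xb4  0x59  0x6e  0x97 ]

  t0: c6 18 b4 6e 59 35 3d f0
  t1: 59 97 35 fa 3d e8 f0 7e
  t2: f0 7e 59 97 35 fa 3d e8
  t3: c6 f0 18 7e b4 59 6e 97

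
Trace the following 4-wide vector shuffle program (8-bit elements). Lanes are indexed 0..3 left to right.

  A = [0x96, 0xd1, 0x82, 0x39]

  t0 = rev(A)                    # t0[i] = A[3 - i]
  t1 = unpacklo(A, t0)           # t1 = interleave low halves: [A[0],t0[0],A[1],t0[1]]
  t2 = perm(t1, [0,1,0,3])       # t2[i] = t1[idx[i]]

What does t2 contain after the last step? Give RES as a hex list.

RES = [ 0x96  0x39  0x96  0x82 ]

→ t0 |39|82|d1|96|
→ t1 |96|39|d1|82|
→ t2 |96|39|96|82|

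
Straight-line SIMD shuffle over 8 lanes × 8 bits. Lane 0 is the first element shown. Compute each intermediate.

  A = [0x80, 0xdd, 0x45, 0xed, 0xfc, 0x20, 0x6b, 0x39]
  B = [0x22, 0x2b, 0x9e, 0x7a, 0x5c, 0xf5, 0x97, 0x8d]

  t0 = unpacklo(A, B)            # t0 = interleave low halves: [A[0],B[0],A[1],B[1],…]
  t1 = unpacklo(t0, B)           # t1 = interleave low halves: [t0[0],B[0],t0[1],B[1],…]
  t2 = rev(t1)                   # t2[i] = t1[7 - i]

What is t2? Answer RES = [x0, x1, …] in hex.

RES = [0x7a, 0x2b, 0x9e, 0xdd, 0x2b, 0x22, 0x22, 0x80]

→ t0 |80|22|dd|2b|45|9e|ed|7a|
→ t1 |80|22|22|2b|dd|9e|2b|7a|
→ t2 |7a|2b|9e|dd|2b|22|22|80|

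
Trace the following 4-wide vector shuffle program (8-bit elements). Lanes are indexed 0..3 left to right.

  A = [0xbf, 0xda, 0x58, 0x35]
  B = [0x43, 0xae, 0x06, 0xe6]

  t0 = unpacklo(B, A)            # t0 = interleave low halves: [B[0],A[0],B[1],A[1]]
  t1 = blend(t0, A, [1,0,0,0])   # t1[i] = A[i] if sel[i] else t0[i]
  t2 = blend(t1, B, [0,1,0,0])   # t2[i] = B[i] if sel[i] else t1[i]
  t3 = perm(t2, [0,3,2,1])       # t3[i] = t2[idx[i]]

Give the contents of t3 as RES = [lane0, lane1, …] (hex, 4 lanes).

→ t0 |43|bf|ae|da|
→ t1 |bf|bf|ae|da|
→ t2 |bf|ae|ae|da|
→ t3 |bf|da|ae|ae|

RES = [0xbf, 0xda, 0xae, 0xae]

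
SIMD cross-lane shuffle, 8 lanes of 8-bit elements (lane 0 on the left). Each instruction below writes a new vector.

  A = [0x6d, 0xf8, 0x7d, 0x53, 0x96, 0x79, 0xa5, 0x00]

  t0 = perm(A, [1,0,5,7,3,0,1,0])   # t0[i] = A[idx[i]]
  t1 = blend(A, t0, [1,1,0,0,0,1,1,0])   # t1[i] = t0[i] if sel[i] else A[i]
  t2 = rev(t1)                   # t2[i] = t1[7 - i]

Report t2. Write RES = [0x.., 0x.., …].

RES = [ 0x00  0xf8  0x6d  0x96  0x53  0x7d  0x6d  0xf8 ]

  t0: f8 6d 79 00 53 6d f8 6d
  t1: f8 6d 7d 53 96 6d f8 00
  t2: 00 f8 6d 96 53 7d 6d f8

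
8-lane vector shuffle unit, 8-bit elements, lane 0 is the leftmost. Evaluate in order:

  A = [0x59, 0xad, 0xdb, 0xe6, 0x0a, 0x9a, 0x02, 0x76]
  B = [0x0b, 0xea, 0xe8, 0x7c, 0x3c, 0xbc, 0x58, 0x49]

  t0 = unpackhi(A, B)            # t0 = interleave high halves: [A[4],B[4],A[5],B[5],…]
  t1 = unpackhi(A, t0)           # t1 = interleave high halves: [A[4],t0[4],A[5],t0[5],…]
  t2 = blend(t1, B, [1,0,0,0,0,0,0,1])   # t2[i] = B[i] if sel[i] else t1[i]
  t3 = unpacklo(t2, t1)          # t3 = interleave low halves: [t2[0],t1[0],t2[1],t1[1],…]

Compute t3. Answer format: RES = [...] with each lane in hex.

t0 = [0x0a, 0x3c, 0x9a, 0xbc, 0x02, 0x58, 0x76, 0x49]
t1 = [0x0a, 0x02, 0x9a, 0x58, 0x02, 0x76, 0x76, 0x49]
t2 = [0x0b, 0x02, 0x9a, 0x58, 0x02, 0x76, 0x76, 0x49]
t3 = [0x0b, 0x0a, 0x02, 0x02, 0x9a, 0x9a, 0x58, 0x58]

RES = [ 0x0b  0x0a  0x02  0x02  0x9a  0x9a  0x58  0x58 ]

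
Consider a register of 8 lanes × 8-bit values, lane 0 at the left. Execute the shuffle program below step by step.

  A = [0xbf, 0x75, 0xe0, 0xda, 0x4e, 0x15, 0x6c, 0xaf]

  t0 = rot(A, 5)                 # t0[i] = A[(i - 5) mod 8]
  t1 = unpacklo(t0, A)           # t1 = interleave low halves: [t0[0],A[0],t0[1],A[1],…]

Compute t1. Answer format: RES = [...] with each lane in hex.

  t0: da 4e 15 6c af bf 75 e0
  t1: da bf 4e 75 15 e0 6c da

RES = [ 0xda  0xbf  0x4e  0x75  0x15  0xe0  0x6c  0xda ]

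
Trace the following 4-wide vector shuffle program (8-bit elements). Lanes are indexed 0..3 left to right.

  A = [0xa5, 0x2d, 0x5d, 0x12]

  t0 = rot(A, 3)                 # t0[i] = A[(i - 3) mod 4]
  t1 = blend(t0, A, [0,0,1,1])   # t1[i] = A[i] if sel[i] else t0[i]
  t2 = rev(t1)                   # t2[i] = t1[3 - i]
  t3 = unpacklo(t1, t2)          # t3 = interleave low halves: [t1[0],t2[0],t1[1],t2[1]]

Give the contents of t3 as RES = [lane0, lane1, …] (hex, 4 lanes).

RES = [0x2d, 0x12, 0x5d, 0x5d]

t0 = [0x2d, 0x5d, 0x12, 0xa5]
t1 = [0x2d, 0x5d, 0x5d, 0x12]
t2 = [0x12, 0x5d, 0x5d, 0x2d]
t3 = [0x2d, 0x12, 0x5d, 0x5d]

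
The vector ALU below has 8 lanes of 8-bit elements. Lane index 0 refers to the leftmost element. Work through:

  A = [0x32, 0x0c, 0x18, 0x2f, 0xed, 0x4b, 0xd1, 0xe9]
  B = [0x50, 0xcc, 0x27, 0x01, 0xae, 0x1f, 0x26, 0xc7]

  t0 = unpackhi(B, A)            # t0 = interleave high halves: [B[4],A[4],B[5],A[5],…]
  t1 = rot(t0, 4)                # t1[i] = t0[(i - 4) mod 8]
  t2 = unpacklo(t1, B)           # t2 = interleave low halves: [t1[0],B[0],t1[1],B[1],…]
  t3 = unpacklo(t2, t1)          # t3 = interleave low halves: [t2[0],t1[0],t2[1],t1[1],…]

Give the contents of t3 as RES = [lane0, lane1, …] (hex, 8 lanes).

RES = [ 0x26  0x26  0x50  0xd1  0xd1  0xc7  0xcc  0xe9 ]

t0 = [0xae, 0xed, 0x1f, 0x4b, 0x26, 0xd1, 0xc7, 0xe9]
t1 = [0x26, 0xd1, 0xc7, 0xe9, 0xae, 0xed, 0x1f, 0x4b]
t2 = [0x26, 0x50, 0xd1, 0xcc, 0xc7, 0x27, 0xe9, 0x01]
t3 = [0x26, 0x26, 0x50, 0xd1, 0xd1, 0xc7, 0xcc, 0xe9]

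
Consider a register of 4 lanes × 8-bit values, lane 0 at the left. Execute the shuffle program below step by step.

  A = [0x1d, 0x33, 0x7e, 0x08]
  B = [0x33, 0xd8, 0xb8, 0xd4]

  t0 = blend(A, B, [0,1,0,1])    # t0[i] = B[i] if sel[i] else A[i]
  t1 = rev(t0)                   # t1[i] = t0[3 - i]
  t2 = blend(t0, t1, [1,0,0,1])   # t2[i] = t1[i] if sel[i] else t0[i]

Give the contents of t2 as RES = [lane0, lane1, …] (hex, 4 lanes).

t0 = [0x1d, 0xd8, 0x7e, 0xd4]
t1 = [0xd4, 0x7e, 0xd8, 0x1d]
t2 = [0xd4, 0xd8, 0x7e, 0x1d]

RES = [0xd4, 0xd8, 0x7e, 0x1d]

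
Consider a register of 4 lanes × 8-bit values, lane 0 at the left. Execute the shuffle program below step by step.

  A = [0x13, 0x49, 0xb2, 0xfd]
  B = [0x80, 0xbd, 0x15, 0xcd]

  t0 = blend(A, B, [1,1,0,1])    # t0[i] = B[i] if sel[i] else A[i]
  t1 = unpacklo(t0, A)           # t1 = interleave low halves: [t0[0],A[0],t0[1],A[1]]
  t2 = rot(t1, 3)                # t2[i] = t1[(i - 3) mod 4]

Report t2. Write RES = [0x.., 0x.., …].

RES = [0x13, 0xbd, 0x49, 0x80]

t0 = [0x80, 0xbd, 0xb2, 0xcd]
t1 = [0x80, 0x13, 0xbd, 0x49]
t2 = [0x13, 0xbd, 0x49, 0x80]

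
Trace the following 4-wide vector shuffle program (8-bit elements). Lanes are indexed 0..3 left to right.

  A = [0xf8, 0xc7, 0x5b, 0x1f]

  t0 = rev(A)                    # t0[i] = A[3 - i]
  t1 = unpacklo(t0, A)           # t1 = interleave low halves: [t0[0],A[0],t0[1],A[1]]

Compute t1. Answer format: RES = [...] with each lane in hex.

RES = [ 0x1f  0xf8  0x5b  0xc7 ]

t0 = [0x1f, 0x5b, 0xc7, 0xf8]
t1 = [0x1f, 0xf8, 0x5b, 0xc7]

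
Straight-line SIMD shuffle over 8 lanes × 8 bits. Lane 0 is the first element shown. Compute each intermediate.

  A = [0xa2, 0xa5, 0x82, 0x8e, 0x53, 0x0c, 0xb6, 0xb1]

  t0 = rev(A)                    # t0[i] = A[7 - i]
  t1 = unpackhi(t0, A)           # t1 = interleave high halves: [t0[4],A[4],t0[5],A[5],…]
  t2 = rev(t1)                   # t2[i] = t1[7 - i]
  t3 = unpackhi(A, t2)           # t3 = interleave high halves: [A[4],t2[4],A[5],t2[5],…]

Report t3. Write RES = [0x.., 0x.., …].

  t0: b1 b6 0c 53 8e 82 a5 a2
  t1: 8e 53 82 0c a5 b6 a2 b1
  t2: b1 a2 b6 a5 0c 82 53 8e
  t3: 53 0c 0c 82 b6 53 b1 8e

RES = [ 0x53  0x0c  0x0c  0x82  0xb6  0x53  0xb1  0x8e ]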